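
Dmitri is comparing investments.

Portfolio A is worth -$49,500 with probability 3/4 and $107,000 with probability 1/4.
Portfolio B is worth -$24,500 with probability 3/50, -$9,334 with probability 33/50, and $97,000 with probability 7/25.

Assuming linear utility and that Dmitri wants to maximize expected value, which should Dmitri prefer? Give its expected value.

Portfolio B ($19,529.56)

Portfolio A = 3/4 × (-49500) + 1/4 × 107000 = -37125 + 26750 = -10375
Portfolio B = 3/50 × (-24500) + 33/50 × (-9334) + 7/25 × 97000 = -1470 − 6160.44 + 27160 = 19529.56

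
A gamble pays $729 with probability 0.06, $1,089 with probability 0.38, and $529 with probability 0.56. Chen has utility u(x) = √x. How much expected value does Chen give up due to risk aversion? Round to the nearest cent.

$22.64

E[u] = 0.06·√729 + 0.38·√1089 + 0.56·√529 = 0.06·27 + 0.38·33 + 0.56·23 = 27.04
CE = (27.04)² = 731.1616
Risk premium = EV − CE = 753.8 − 731.1616 = 22.6384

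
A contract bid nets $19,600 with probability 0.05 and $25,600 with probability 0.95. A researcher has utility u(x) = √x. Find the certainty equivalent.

$25,281

E[u] = 0.05·√19600 + 0.95·√25600 = 0.05·140 + 0.95·160 = 159
CE = (159)² = 25281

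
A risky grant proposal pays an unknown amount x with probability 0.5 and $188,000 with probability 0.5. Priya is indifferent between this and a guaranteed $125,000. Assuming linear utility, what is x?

x = $62,000

0.5·x + 0.5·188000 = 125000
0.5·x = 125000 − 94000 = 31000
x = 31000 / 0.5 = 62000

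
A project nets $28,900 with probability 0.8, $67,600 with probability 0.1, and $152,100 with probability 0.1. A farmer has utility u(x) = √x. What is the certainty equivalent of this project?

E[u] = 0.8·√28900 + 0.1·√67600 + 0.1·√152100 = 0.8·170 + 0.1·260 + 0.1·390 = 201
CE = (201)² = 40401

$40,401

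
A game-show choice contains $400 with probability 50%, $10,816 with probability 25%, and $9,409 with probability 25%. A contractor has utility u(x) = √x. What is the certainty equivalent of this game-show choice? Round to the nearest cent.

$3,630.06

E[u] = 0.5·√400 + 0.25·√10816 + 0.25·√9409 = 0.5·20 + 0.25·104 + 0.25·97 = 60.25
CE = (60.25)² = 3630.0625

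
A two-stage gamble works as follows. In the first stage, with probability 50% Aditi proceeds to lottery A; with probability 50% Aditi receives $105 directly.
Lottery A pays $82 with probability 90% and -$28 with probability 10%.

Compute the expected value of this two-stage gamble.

$88

EV(A) = 0.9 × 82 + 0.1 × (-28) = 73.8 − 2.8 = 71
Branch B: 105 (certain)
Overall = 0.5 × 71 + 0.5 × 105 = 35.5 + 52.5 = 88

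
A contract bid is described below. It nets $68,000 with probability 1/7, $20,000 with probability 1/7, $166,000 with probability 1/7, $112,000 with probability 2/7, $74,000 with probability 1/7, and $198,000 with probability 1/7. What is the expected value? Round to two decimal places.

EV = 1/7 × 68000 + 1/7 × 20000 + 1/7 × 166000 + 2/7 × 112000 + 1/7 × 74000 + 1/7 × 198000 = 9714.2857 + 2857.1429 + 23714.2857 + 32000 + 10571.4286 + 28285.7143 = 107142.8571

$107,142.86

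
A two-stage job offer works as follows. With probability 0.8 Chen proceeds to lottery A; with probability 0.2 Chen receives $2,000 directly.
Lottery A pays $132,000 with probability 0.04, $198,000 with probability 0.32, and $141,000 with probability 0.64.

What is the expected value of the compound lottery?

EV(A) = 0.04 × 132000 + 0.32 × 198000 + 0.64 × 141000 = 5280 + 63360 + 90240 = 158880
Branch B: 2000 (certain)
Overall = 0.8 × 158880 + 0.2 × 2000 = 127104 + 400 = 127504

$127,504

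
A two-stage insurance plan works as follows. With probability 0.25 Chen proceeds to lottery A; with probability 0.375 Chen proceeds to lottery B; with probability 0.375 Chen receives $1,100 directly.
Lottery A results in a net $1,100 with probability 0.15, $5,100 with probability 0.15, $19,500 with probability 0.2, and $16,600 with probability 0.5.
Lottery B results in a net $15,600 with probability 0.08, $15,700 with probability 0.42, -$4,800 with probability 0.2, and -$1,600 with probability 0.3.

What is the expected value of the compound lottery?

$6,095.75

EV(A) = 0.15 × 1100 + 0.15 × 5100 + 0.2 × 19500 + 0.5 × 16600 = 165 + 765 + 3900 + 8300 = 13130
EV(B) = 0.08 × 15600 + 0.42 × 15700 + 0.2 × (-4800) + 0.3 × (-1600) = 1248 + 6594 − 960 − 480 = 6402
Branch C: 1100 (certain)
Overall = 0.25 × 13130 + 0.375 × 6402 + 0.375 × 1100 = 3282.5 + 2400.75 + 412.5 = 6095.75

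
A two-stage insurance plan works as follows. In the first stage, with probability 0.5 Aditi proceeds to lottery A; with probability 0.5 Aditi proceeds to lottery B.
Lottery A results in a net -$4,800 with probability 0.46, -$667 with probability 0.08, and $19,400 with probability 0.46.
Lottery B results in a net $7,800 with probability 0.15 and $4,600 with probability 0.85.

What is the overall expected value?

$5,871.32

EV(A) = 0.46 × (-4800) + 0.08 × (-667) + 0.46 × 19400 = -2208 − 53.36 + 8924 = 6662.64
EV(B) = 0.15 × 7800 + 0.85 × 4600 = 1170 + 3910 = 5080
Overall = 0.5 × 6662.64 + 0.5 × 5080 = 3331.32 + 2540 = 5871.32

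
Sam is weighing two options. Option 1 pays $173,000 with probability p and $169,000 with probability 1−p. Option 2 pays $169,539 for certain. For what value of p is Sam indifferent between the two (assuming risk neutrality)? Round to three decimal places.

p = 0.135

p·173000 + (1−p)·169000 = 169539
4000p + 169000 = 169539
p = (169539 − 169000) / 4000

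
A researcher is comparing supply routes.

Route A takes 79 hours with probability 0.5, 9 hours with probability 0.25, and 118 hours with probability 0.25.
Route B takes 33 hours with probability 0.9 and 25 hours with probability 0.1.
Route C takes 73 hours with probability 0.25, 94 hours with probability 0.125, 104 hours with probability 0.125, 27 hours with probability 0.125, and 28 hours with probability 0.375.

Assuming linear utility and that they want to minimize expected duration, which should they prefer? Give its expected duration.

Route A = 0.5 × 79 + 0.25 × 9 + 0.25 × 118 = 39.5 + 2.25 + 29.5 = 71.25
Route B = 0.9 × 33 + 0.1 × 25 = 29.7 + 2.5 = 32.2
Route C = 0.25 × 73 + 0.125 × 94 + 0.125 × 104 + 0.125 × 27 + 0.375 × 28 = 18.25 + 11.75 + 13 + 3.375 + 10.5 = 56.875

Route B (32.2 hours)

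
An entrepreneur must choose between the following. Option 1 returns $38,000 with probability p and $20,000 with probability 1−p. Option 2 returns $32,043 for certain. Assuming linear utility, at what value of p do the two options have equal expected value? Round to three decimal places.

p·38000 + (1−p)·20000 = 32043
18000p + 20000 = 32043
p = (32043 − 20000) / 18000

p = 0.669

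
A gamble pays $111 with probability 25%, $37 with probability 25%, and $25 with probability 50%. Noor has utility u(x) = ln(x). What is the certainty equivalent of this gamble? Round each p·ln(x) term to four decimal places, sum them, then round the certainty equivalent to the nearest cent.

E[u] = 0.25·ln(111) + 0.25·ln(37) + 0.5·ln(25) = 1.1774 + 0.9027 + 1.6094 = 3.6895
CE = e^3.6895 ≈ 40.02

$40.02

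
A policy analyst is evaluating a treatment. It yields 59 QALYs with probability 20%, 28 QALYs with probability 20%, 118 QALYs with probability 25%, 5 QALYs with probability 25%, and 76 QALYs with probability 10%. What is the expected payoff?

EV = 0.2 × 59 + 0.2 × 28 + 0.25 × 118 + 0.25 × 5 + 0.1 × 76 = 11.8 + 5.6 + 29.5 + 1.25 + 7.6 = 55.75

55.75 QALYs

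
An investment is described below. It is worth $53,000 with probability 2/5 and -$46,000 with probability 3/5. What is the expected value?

-$6,400

EV = 2/5 × 53000 + 3/5 × (-46000) = 21200 − 27600 = -6400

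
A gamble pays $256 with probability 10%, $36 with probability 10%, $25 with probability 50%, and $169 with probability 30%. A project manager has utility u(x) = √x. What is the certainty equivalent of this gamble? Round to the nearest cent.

E[u] = 0.1·√256 + 0.1·√36 + 0.5·√25 + 0.3·√169 = 0.1·16 + 0.1·6 + 0.5·5 + 0.3·13 = 8.6
CE = (8.6)² = 73.96

$73.96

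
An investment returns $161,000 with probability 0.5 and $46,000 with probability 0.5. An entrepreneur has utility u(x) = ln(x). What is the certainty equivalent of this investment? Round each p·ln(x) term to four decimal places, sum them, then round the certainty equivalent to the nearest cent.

E[u] = 0.5·ln(161000) + 0.5·ln(46000) = 5.9946 + 5.3682 = 11.3628
CE = e^11.3628 ≈ 86060.00

$86,060.00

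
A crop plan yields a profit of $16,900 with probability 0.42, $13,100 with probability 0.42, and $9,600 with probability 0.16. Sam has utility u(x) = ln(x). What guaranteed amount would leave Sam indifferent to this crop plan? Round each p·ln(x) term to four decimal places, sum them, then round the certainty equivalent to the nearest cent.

E[u] = 0.42·ln(16900) + 0.42·ln(13100) + 0.16·ln(9600) = 4.0887 + 3.9818 + 1.4671 = 9.5376
CE = e^9.5376 ≈ 13871.62

$13,871.62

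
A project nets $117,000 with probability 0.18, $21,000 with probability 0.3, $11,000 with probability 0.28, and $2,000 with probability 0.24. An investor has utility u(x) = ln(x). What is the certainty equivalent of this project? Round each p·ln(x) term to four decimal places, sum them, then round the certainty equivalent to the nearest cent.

E[u] = 0.18·ln(117000) + 0.3·ln(21000) + 0.28·ln(11000) + 0.24·ln(2000) = 2.1006 + 2.9857 + 2.6056 + 1.8242 = 9.5161
CE = e^9.5161 ≈ 13576.56

$13,576.56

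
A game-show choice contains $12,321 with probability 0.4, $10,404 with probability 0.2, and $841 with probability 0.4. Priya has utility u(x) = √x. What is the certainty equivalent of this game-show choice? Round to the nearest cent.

$5,836.96

E[u] = 0.4·√12321 + 0.2·√10404 + 0.4·√841 = 0.4·111 + 0.2·102 + 0.4·29 = 76.4
CE = (76.4)² = 5836.96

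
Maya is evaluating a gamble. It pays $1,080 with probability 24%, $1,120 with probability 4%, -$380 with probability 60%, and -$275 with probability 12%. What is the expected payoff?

$43

EV = 0.24 × 1080 + 0.04 × 1120 + 0.6 × (-380) + 0.12 × (-275) = 259.2 + 44.8 − 228 − 33 = 43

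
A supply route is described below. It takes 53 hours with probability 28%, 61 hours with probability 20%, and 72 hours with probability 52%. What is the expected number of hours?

EV = 0.28 × 53 + 0.2 × 61 + 0.52 × 72 = 14.84 + 12.2 + 37.44 = 64.48

64.48 hours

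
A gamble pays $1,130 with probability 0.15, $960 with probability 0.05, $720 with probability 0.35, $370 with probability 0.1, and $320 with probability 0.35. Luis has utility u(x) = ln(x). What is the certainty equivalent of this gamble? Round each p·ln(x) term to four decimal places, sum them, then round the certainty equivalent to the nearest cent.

E[u] = 0.15·ln(1130) + 0.05·ln(960) + 0.35·ln(720) + 0.1·ln(370) + 0.35·ln(320) = 1.0545 + 0.3433 + 2.3027 + 0.5914 + 2.0189 = 6.3108
CE = e^6.3108 ≈ 550.49

$550.49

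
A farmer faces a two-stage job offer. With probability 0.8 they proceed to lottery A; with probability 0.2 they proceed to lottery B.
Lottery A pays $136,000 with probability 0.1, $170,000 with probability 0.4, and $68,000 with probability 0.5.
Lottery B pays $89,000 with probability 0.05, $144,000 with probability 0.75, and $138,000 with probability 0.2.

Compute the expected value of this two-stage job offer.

$120,490

EV(A) = 0.1 × 136000 + 0.4 × 170000 + 0.5 × 68000 = 13600 + 68000 + 34000 = 115600
EV(B) = 0.05 × 89000 + 0.75 × 144000 + 0.2 × 138000 = 4450 + 108000 + 27600 = 140050
Overall = 0.8 × 115600 + 0.2 × 140050 = 92480 + 28010 = 120490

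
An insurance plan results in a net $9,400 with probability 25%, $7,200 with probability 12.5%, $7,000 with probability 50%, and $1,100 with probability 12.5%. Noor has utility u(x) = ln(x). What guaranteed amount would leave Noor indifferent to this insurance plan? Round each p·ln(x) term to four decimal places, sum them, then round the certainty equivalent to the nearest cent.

E[u] = 0.25·ln(9400) + 0.125·ln(7200) + 0.5·ln(7000) + 0.125·ln(1100) = 2.2871 + 1.1102 + 4.4268 + 0.8754 = 8.6995
CE = e^8.6995 ≈ 5999.91

$5,999.91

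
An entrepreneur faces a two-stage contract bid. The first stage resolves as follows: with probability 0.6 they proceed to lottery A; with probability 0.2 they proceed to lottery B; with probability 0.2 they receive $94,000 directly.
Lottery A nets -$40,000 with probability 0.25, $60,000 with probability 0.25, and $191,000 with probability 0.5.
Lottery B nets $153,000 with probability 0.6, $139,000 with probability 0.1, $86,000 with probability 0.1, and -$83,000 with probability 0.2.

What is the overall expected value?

$98,640

EV(A) = 0.25 × (-40000) + 0.25 × 60000 + 0.5 × 191000 = -10000 + 15000 + 95500 = 100500
EV(B) = 0.6 × 153000 + 0.1 × 139000 + 0.1 × 86000 + 0.2 × (-83000) = 91800 + 13900 + 8600 − 16600 = 97700
Branch C: 94000 (certain)
Overall = 0.6 × 100500 + 0.2 × 97700 + 0.2 × 94000 = 60300 + 19540 + 18800 = 98640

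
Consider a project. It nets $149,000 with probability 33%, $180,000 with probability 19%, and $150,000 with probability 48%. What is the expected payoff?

$155,370

EV = 0.33 × 149000 + 0.19 × 180000 + 0.48 × 150000 = 49170 + 34200 + 72000 = 155370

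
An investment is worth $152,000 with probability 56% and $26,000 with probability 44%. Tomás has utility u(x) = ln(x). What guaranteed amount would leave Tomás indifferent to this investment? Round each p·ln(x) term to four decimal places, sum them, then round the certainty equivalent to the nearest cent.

E[u] = 0.56·ln(152000) + 0.44·ln(26000) = 6.6817 + 4.4730 = 11.1547
CE = e^11.1547 ≈ 69891.55

$69,891.55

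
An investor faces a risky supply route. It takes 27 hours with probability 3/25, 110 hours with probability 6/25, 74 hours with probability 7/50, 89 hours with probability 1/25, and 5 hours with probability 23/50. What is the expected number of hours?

45.86 hours

EV = 3/25 × 27 + 6/25 × 110 + 7/50 × 74 + 1/25 × 89 + 23/50 × 5 = 3.24 + 26.4 + 10.36 + 3.56 + 2.3 = 45.86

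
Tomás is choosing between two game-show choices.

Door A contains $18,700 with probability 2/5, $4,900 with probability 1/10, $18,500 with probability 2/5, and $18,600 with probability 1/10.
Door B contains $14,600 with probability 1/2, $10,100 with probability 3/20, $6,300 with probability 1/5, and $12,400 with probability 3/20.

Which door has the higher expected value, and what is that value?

Door A = 2/5 × 18700 + 1/10 × 4900 + 2/5 × 18500 + 1/10 × 18600 = 7480 + 490 + 7400 + 1860 = 17230
Door B = 1/2 × 14600 + 3/20 × 10100 + 1/5 × 6300 + 3/20 × 12400 = 7300 + 1515 + 1260 + 1860 = 11935

Door A ($17,230)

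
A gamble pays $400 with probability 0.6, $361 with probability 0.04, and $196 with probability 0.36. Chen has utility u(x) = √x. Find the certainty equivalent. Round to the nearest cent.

E[u] = 0.6·√400 + 0.04·√361 + 0.36·√196 = 0.6·20 + 0.04·19 + 0.36·14 = 17.8
CE = (17.8)² = 316.84

$316.84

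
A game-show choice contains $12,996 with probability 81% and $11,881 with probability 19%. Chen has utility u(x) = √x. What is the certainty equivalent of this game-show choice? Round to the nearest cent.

E[u] = 0.81·√12996 + 0.19·√11881 = 0.81·114 + 0.19·109 = 113.05
CE = (113.05)² = 12780.3025

$12,780.30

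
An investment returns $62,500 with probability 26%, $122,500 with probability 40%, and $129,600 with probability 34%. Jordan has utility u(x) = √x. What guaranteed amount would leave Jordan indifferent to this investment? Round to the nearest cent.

E[u] = 0.26·√62500 + 0.4·√122500 + 0.34·√129600 = 0.26·250 + 0.4·350 + 0.34·360 = 327.4
CE = (327.4)² = 107190.76

$107,190.76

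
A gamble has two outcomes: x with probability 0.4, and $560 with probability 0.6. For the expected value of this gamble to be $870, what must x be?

x = $1,335

0.4·x + 0.6·560 = 870
0.4·x = 870 − 336 = 534
x = 534 / 0.4 = 1335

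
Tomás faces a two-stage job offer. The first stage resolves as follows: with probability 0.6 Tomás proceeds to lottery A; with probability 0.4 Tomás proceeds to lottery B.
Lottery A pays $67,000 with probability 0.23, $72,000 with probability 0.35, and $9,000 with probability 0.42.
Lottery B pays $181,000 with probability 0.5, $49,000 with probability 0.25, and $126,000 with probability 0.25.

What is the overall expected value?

$80,334

EV(A) = 0.23 × 67000 + 0.35 × 72000 + 0.42 × 9000 = 15410 + 25200 + 3780 = 44390
EV(B) = 0.5 × 181000 + 0.25 × 49000 + 0.25 × 126000 = 90500 + 12250 + 31500 = 134250
Overall = 0.6 × 44390 + 0.4 × 134250 = 26634 + 53700 = 80334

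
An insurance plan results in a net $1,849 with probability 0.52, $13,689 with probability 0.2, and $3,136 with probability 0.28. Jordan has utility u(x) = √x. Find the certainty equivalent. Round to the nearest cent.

$3,774.87

E[u] = 0.52·√1849 + 0.2·√13689 + 0.28·√3136 = 0.52·43 + 0.2·117 + 0.28·56 = 61.44
CE = (61.44)² = 3774.8736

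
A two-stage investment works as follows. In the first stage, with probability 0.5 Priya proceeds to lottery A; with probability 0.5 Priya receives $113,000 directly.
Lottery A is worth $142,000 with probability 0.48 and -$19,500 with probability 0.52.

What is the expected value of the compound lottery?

$85,510

EV(A) = 0.48 × 142000 + 0.52 × (-19500) = 68160 − 10140 = 58020
Branch B: 113000 (certain)
Overall = 0.5 × 58020 + 0.5 × 113000 = 29010 + 56500 = 85510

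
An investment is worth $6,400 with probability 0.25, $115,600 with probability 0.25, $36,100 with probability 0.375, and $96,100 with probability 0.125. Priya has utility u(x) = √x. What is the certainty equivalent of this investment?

$46,225

E[u] = 0.25·√6400 + 0.25·√115600 + 0.375·√36100 + 0.125·√96100 = 0.25·80 + 0.25·340 + 0.375·190 + 0.125·310 = 215
CE = (215)² = 46225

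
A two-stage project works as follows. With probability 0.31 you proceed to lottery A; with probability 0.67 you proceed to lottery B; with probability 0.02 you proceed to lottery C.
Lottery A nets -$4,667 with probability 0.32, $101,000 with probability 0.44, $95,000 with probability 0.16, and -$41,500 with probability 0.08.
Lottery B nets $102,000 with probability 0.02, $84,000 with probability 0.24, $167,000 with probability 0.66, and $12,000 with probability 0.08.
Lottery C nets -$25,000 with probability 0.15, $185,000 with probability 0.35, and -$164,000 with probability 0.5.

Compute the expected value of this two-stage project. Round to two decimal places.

$105,940.83

EV(A) = 0.32 × (-4667) + 0.44 × 101000 + 0.16 × 95000 + 0.08 × (-41500) = -1493.44 + 44440 + 15200 − 3320 = 54826.56
EV(B) = 0.02 × 102000 + 0.24 × 84000 + 0.66 × 167000 + 0.08 × 12000 = 2040 + 20160 + 110220 + 960 = 133380
EV(C) = 0.15 × (-25000) + 0.35 × 185000 + 0.5 × (-164000) = -3750 + 64750 − 82000 = -21000
Overall = 0.31 × 54826.56 + 0.67 × 133380 + 0.02 × (-21000) = 16996.2336 + 89364.6 − 420 = 105940.8336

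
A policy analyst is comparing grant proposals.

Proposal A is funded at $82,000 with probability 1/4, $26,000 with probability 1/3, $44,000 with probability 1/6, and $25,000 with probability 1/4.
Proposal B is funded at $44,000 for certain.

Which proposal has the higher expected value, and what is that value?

Proposal A = 1/4 × 82000 + 1/3 × 26000 + 1/6 × 44000 + 1/4 × 25000 = 20500 + 8666.6667 + 7333.3333 + 6250 = 42750
Proposal B: 44000 (certain)

Proposal B ($44,000)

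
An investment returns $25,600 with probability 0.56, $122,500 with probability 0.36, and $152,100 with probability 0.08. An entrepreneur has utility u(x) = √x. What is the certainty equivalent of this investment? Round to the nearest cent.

E[u] = 0.56·√25600 + 0.36·√122500 + 0.08·√152100 = 0.56·160 + 0.36·350 + 0.08·390 = 246.8
CE = (246.8)² = 60910.24

$60,910.24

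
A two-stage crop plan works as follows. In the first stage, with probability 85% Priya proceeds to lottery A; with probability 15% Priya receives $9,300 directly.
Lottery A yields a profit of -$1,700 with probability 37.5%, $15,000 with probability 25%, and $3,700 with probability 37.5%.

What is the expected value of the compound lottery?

$5,220

EV(A) = 0.375 × (-1700) + 0.25 × 15000 + 0.375 × 3700 = -637.5 + 3750 + 1387.5 = 4500
Branch B: 9300 (certain)
Overall = 0.85 × 4500 + 0.15 × 9300 = 3825 + 1395 = 5220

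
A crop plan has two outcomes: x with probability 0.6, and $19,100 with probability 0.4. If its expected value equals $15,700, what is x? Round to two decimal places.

x = $13,433.33

0.6·x + 0.4·19100 = 15700
0.6·x = 15700 − 7640 = 8060
x = 8060 / 0.6 = 13433.3333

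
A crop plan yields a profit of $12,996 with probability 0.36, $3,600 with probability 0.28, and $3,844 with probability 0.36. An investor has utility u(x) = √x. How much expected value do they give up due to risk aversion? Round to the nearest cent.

$644.77

E[u] = 0.36·√12996 + 0.28·√3600 + 0.36·√3844 = 0.36·114 + 0.28·60 + 0.36·62 = 80.16
CE = (80.16)² = 6425.6256
Risk premium = EV − CE = 7070.4 − 6425.6256 = 644.7744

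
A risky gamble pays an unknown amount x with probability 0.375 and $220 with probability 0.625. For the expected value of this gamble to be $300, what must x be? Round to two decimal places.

0.375·x + 0.625·220 = 300
0.375·x = 300 − 137.5 = 162.5
x = 162.5 / 0.375 = 433.3333

x = $433.33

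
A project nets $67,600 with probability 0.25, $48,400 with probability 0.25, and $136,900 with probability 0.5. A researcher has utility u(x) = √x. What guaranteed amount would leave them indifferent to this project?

E[u] = 0.25·√67600 + 0.25·√48400 + 0.5·√136900 = 0.25·260 + 0.25·220 + 0.5·370 = 305
CE = (305)² = 93025

$93,025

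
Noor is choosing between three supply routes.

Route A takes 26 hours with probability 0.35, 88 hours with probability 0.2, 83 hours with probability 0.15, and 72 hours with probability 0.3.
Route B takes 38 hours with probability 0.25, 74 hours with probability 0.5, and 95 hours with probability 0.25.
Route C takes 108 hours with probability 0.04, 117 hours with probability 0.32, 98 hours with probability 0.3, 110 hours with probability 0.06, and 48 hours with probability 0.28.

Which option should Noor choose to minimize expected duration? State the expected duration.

Route A = 0.35 × 26 + 0.2 × 88 + 0.15 × 83 + 0.3 × 72 = 9.1 + 17.6 + 12.45 + 21.6 = 60.75
Route B = 0.25 × 38 + 0.5 × 74 + 0.25 × 95 = 9.5 + 37 + 23.75 = 70.25
Route C = 0.04 × 108 + 0.32 × 117 + 0.3 × 98 + 0.06 × 110 + 0.28 × 48 = 4.32 + 37.44 + 29.4 + 6.6 + 13.44 = 91.2

Route A (60.75 hours)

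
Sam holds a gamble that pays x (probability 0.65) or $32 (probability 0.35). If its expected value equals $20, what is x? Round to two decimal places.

0.65·x + 0.35·32 = 20
0.65·x = 20 − 11.2 = 8.8
x = 8.8 / 0.65 = 13.5385

x = $13.54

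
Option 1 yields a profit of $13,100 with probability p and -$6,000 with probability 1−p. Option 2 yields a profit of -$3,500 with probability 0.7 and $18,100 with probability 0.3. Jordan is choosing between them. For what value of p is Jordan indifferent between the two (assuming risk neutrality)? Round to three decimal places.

EV(Option 2) = 0.7 × (-3500) + 0.3 × 18100 = -2450 + 5430 = 2980
p·13100 + (1−p)·(-6000) = 2980
19100p − 6000 = 2980
p = (2980 + 6000) / 19100

p = 0.470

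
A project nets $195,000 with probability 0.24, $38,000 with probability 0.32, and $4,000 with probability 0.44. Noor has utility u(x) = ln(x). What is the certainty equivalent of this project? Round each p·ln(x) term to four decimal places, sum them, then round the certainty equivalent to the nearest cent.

$20,895.73

E[u] = 0.24·ln(195000) + 0.32·ln(38000) + 0.44·ln(4000) = 2.9234 + 3.3745 + 3.6494 = 9.9473
CE = e^9.9473 ≈ 20895.73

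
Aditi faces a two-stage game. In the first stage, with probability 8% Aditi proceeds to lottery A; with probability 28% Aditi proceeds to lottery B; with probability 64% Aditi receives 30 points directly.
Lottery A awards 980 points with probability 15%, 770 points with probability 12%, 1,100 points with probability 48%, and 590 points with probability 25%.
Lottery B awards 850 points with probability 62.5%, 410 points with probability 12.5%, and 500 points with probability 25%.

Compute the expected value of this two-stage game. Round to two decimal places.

EV(A) = 0.15 × 980 + 0.12 × 770 + 0.48 × 1100 + 0.25 × 590 = 147 + 92.4 + 528 + 147.5 = 914.9
EV(B) = 0.625 × 850 + 0.125 × 410 + 0.25 × 500 = 531.25 + 51.25 + 125 = 707.5
Branch C: 30 (certain)
Overall = 0.08 × 914.9 + 0.28 × 707.5 + 0.64 × 30 = 73.192 + 198.1 + 19.2 = 290.492

290.49 points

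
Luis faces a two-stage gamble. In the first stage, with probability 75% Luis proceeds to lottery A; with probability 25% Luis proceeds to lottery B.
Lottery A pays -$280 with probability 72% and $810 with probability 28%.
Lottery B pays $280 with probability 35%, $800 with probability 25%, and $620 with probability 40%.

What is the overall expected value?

EV(A) = 0.72 × (-280) + 0.28 × 810 = -201.6 + 226.8 = 25.2
EV(B) = 0.35 × 280 + 0.25 × 800 + 0.4 × 620 = 98 + 200 + 248 = 546
Overall = 0.75 × 25.2 + 0.25 × 546 = 18.9 + 136.5 = 155.4

$155.40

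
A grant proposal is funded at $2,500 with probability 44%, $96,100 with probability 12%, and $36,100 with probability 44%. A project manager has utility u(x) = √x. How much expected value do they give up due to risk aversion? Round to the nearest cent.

$8,124.16

E[u] = 0.44·√2500 + 0.12·√96100 + 0.44·√36100 = 0.44·50 + 0.12·310 + 0.44·190 = 142.8
CE = (142.8)² = 20391.84
Risk premium = EV − CE = 28516 − 20391.84 = 8124.16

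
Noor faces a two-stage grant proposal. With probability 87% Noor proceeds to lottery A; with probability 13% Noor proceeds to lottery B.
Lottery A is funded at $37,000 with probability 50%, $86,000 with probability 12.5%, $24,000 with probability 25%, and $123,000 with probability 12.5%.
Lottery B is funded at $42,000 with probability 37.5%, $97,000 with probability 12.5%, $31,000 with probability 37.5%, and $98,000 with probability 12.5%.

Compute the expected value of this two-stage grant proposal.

EV(A) = 0.5 × 37000 + 0.125 × 86000 + 0.25 × 24000 + 0.125 × 123000 = 18500 + 10750 + 6000 + 15375 = 50625
EV(B) = 0.375 × 42000 + 0.125 × 97000 + 0.375 × 31000 + 0.125 × 98000 = 15750 + 12125 + 11625 + 12250 = 51750
Overall = 0.87 × 50625 + 0.13 × 51750 = 44043.75 + 6727.5 = 50771.25

$50,771.25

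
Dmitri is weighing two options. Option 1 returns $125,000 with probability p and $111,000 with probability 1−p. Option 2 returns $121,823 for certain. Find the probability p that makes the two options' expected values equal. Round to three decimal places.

p = 0.773

p·125000 + (1−p)·111000 = 121823
14000p + 111000 = 121823
p = (121823 − 111000) / 14000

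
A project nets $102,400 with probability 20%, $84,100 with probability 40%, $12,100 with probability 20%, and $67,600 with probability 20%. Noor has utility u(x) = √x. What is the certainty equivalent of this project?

$64,516

E[u] = 0.2·√102400 + 0.4·√84100 + 0.2·√12100 + 0.2·√67600 = 0.2·320 + 0.4·290 + 0.2·110 + 0.2·260 = 254
CE = (254)² = 64516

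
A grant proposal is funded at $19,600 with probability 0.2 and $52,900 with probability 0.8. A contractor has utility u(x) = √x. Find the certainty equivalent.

E[u] = 0.2·√19600 + 0.8·√52900 = 0.2·140 + 0.8·230 = 212
CE = (212)² = 44944

$44,944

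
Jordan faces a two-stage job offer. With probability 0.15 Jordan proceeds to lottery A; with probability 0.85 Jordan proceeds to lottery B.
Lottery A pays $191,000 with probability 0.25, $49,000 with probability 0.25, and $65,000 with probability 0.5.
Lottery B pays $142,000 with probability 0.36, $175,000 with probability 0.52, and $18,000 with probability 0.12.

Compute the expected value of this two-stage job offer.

EV(A) = 0.25 × 191000 + 0.25 × 49000 + 0.5 × 65000 = 47750 + 12250 + 32500 = 92500
EV(B) = 0.36 × 142000 + 0.52 × 175000 + 0.12 × 18000 = 51120 + 91000 + 2160 = 144280
Overall = 0.15 × 92500 + 0.85 × 144280 = 13875 + 122638 = 136513

$136,513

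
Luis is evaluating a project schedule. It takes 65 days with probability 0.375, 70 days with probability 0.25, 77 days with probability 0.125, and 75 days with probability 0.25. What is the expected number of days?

70.25 days

EV = 0.375 × 65 + 0.25 × 70 + 0.125 × 77 + 0.25 × 75 = 24.375 + 17.5 + 9.625 + 18.75 = 70.25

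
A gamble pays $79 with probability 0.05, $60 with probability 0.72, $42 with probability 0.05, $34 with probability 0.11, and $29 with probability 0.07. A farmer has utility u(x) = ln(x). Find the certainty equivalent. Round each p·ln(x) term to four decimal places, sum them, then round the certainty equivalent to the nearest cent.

E[u] = 0.05·ln(79) + 0.72·ln(60) + 0.05·ln(42) + 0.11·ln(34) + 0.07·ln(29) = 0.2185 + 2.9479 + 0.1869 + 0.3879 + 0.2357 = 3.9769
CE = e^3.9769 ≈ 53.35

$53.35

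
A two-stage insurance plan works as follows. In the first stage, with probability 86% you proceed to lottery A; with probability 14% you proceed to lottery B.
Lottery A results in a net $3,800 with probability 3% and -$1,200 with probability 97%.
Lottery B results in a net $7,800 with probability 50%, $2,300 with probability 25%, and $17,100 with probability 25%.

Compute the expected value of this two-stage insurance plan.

$322

EV(A) = 0.03 × 3800 + 0.97 × (-1200) = 114 − 1164 = -1050
EV(B) = 0.5 × 7800 + 0.25 × 2300 + 0.25 × 17100 = 3900 + 575 + 4275 = 8750
Overall = 0.86 × (-1050) + 0.14 × 8750 = -903 + 1225 = 322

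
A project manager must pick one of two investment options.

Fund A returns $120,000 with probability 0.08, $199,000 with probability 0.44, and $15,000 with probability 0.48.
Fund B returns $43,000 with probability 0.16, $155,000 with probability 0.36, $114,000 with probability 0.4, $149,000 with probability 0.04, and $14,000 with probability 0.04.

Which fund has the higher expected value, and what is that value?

Fund B ($114,800)

Fund A = 0.08 × 120000 + 0.44 × 199000 + 0.48 × 15000 = 9600 + 87560 + 7200 = 104360
Fund B = 0.16 × 43000 + 0.36 × 155000 + 0.4 × 114000 + 0.04 × 149000 + 0.04 × 14000 = 6880 + 55800 + 45600 + 5960 + 560 = 114800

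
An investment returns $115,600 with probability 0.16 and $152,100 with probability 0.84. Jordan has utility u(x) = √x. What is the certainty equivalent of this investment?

$145,924

E[u] = 0.16·√115600 + 0.84·√152100 = 0.16·340 + 0.84·390 = 382
CE = (382)² = 145924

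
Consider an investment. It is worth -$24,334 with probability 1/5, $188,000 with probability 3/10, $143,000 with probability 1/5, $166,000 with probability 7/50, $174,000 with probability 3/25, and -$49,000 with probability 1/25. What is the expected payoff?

EV = 1/5 × (-24334) + 3/10 × 188000 + 1/5 × 143000 + 7/50 × 166000 + 3/25 × 174000 + 1/25 × (-49000) = -4866.8 + 56400 + 28600 + 23240 + 20880 − 1960 = 122293.2

$122,293.20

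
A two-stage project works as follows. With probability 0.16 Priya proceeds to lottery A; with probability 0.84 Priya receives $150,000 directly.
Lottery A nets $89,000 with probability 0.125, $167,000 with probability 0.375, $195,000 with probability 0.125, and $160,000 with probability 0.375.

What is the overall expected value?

$151,300

EV(A) = 0.125 × 89000 + 0.375 × 167000 + 0.125 × 195000 + 0.375 × 160000 = 11125 + 62625 + 24375 + 60000 = 158125
Branch B: 150000 (certain)
Overall = 0.16 × 158125 + 0.84 × 150000 = 25300 + 126000 = 151300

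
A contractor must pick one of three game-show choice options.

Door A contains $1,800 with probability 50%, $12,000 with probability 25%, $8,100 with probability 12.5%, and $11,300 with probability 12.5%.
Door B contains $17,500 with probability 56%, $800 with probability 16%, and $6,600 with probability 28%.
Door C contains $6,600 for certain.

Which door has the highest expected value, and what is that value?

Door B ($11,776)

Door A = 0.5 × 1800 + 0.25 × 12000 + 0.125 × 8100 + 0.125 × 11300 = 900 + 3000 + 1012.5 + 1412.5 = 6325
Door B = 0.56 × 17500 + 0.16 × 800 + 0.28 × 6600 = 9800 + 128 + 1848 = 11776
Door C: 6600 (certain)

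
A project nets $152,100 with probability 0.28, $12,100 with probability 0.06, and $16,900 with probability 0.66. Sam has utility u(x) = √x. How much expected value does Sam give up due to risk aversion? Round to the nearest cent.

$13,825.44

E[u] = 0.28·√152100 + 0.06·√12100 + 0.66·√16900 = 0.28·390 + 0.06·110 + 0.66·130 = 201.6
CE = (201.6)² = 40642.56
Risk premium = EV − CE = 54468 − 40642.56 = 13825.44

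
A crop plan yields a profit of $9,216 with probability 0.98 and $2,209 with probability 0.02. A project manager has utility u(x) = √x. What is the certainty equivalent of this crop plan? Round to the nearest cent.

$9,028.80

E[u] = 0.98·√9216 + 0.02·√2209 = 0.98·96 + 0.02·47 = 95.02
CE = (95.02)² = 9028.8004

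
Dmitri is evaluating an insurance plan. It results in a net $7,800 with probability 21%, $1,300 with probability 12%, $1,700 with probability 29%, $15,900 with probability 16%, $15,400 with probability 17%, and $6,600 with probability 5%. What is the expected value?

EV = 0.21 × 7800 + 0.12 × 1300 + 0.29 × 1700 + 0.16 × 15900 + 0.17 × 15400 + 0.05 × 6600 = 1638 + 156 + 493 + 2544 + 2618 + 330 = 7779

$7,779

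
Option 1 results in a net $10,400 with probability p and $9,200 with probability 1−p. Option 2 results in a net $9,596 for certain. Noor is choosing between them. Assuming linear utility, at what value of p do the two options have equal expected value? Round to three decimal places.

p·10400 + (1−p)·9200 = 9596
1200p + 9200 = 9596
p = (9596 − 9200) / 1200

p = 0.330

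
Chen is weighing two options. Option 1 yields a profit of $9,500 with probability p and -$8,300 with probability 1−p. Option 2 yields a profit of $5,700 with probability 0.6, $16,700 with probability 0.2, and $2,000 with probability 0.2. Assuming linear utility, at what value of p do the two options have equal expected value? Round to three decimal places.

EV(Option 2) = 0.6 × 5700 + 0.2 × 16700 + 0.2 × 2000 = 3420 + 3340 + 400 = 7160
p·9500 + (1−p)·(-8300) = 7160
17800p − 8300 = 7160
p = (7160 + 8300) / 17800

p = 0.869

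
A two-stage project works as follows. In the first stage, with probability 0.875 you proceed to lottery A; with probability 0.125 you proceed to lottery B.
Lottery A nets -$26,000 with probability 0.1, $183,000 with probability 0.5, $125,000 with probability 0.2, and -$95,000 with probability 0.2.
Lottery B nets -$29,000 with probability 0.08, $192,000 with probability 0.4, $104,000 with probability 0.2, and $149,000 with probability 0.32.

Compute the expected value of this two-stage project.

EV(A) = 0.1 × (-26000) + 0.5 × 183000 + 0.2 × 125000 + 0.2 × (-95000) = -2600 + 91500 + 25000 − 19000 = 94900
EV(B) = 0.08 × (-29000) + 0.4 × 192000 + 0.2 × 104000 + 0.32 × 149000 = -2320 + 76800 + 20800 + 47680 = 142960
Overall = 0.875 × 94900 + 0.125 × 142960 = 83037.5 + 17870 = 100907.5

$100,907.50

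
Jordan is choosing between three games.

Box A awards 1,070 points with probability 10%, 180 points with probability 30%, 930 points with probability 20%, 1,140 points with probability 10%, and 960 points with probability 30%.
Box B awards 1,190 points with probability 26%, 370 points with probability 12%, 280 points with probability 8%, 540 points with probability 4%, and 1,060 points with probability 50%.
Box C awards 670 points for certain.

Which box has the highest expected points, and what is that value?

Box B (927.8 points)

Box A = 0.1 × 1070 + 0.3 × 180 + 0.2 × 930 + 0.1 × 1140 + 0.3 × 960 = 107 + 54 + 186 + 114 + 288 = 749
Box B = 0.26 × 1190 + 0.12 × 370 + 0.08 × 280 + 0.04 × 540 + 0.5 × 1060 = 309.4 + 44.4 + 22.4 + 21.6 + 530 = 927.8
Box C: 670 (certain)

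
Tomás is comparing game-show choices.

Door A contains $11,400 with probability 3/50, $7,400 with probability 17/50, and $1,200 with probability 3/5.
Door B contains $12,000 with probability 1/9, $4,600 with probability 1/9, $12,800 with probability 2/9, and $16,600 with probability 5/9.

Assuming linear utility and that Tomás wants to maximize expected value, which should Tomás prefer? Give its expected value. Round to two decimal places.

Door A = 3/50 × 11400 + 17/50 × 7400 + 3/5 × 1200 = 684 + 2516 + 720 = 3920
Door B = 1/9 × 12000 + 1/9 × 4600 + 2/9 × 12800 + 5/9 × 16600 = 1333.3333 + 511.1111 + 2844.4444 + 9222.2222 = 13911.1111

Door B ($13,911.11)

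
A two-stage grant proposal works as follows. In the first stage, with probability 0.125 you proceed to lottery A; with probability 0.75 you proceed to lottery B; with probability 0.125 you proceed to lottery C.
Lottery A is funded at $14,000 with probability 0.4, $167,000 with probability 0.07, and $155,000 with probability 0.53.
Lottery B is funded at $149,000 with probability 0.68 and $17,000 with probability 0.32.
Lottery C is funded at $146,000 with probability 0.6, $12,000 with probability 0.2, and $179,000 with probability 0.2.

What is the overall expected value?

$108,225

EV(A) = 0.4 × 14000 + 0.07 × 167000 + 0.53 × 155000 = 5600 + 11690 + 82150 = 99440
EV(B) = 0.68 × 149000 + 0.32 × 17000 = 101320 + 5440 = 106760
EV(C) = 0.6 × 146000 + 0.2 × 12000 + 0.2 × 179000 = 87600 + 2400 + 35800 = 125800
Overall = 0.125 × 99440 + 0.75 × 106760 + 0.125 × 125800 = 12430 + 80070 + 15725 = 108225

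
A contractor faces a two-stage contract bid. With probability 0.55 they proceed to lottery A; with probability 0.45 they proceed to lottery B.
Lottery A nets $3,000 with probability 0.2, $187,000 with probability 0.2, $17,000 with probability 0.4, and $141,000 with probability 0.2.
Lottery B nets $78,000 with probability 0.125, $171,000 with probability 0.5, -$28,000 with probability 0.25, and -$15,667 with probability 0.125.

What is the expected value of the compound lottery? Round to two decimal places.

EV(A) = 0.2 × 3000 + 0.2 × 187000 + 0.4 × 17000 + 0.2 × 141000 = 600 + 37400 + 6800 + 28200 = 73000
EV(B) = 0.125 × 78000 + 0.5 × 171000 + 0.25 × (-28000) + 0.125 × (-15667) = 9750 + 85500 − 7000 − 1958.375 = 86291.625
Overall = 0.55 × 73000 + 0.45 × 86291.625 = 40150 + 38831.23125 = 78981.23125

$78,981.23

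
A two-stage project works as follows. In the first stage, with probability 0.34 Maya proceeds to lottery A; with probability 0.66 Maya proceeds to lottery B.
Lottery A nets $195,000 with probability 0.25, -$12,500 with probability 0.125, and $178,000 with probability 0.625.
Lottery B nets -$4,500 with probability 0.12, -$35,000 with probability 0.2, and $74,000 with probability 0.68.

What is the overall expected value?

$82,103.55

EV(A) = 0.25 × 195000 + 0.125 × (-12500) + 0.625 × 178000 = 48750 − 1562.5 + 111250 = 158437.5
EV(B) = 0.12 × (-4500) + 0.2 × (-35000) + 0.68 × 74000 = -540 − 7000 + 50320 = 42780
Overall = 0.34 × 158437.5 + 0.66 × 42780 = 53868.75 + 28234.8 = 82103.55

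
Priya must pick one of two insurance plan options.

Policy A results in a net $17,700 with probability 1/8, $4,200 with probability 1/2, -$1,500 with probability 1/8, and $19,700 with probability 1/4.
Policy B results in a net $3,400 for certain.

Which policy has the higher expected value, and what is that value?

Policy A ($9,050)

Policy A = 1/8 × 17700 + 1/2 × 4200 + 1/8 × (-1500) + 1/4 × 19700 = 2212.5 + 2100 − 187.5 + 4925 = 9050
Policy B: 3400 (certain)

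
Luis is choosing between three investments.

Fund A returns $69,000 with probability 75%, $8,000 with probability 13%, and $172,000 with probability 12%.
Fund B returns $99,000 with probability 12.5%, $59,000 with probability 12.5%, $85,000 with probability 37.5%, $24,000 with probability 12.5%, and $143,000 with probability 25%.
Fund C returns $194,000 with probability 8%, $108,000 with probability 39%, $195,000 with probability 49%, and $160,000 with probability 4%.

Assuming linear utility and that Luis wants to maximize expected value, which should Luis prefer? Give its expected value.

Fund C ($159,590)

Fund A = 0.75 × 69000 + 0.13 × 8000 + 0.12 × 172000 = 51750 + 1040 + 20640 = 73430
Fund B = 0.125 × 99000 + 0.125 × 59000 + 0.375 × 85000 + 0.125 × 24000 + 0.25 × 143000 = 12375 + 7375 + 31875 + 3000 + 35750 = 90375
Fund C = 0.08 × 194000 + 0.39 × 108000 + 0.49 × 195000 + 0.04 × 160000 = 15520 + 42120 + 95550 + 6400 = 159590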